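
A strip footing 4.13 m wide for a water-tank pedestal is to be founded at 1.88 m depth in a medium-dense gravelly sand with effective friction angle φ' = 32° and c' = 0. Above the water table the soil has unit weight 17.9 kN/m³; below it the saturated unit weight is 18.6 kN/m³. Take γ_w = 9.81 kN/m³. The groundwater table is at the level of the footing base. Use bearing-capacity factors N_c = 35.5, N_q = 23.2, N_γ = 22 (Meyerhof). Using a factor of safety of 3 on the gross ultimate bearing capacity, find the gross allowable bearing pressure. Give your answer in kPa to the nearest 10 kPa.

q_all ≈ 390 kPa

Effective surcharge at the founding depth q = γ·D_f = 17.9 × 1.88 = 33.652 kPa.
The water table coincides with the base, so in the self-weight term γ → γ' = 8.79 kN/m³.
q_ult = q·N_q + 0.5·γ·B·N_γ
     = 33.652 × 23.2 + 0.5 × 8.79 × 4.13 × 22
     = 780.73 + 399.33 = 1180.1 kPa.
q_all = 1180.1 / 3 = 393.35 kPa.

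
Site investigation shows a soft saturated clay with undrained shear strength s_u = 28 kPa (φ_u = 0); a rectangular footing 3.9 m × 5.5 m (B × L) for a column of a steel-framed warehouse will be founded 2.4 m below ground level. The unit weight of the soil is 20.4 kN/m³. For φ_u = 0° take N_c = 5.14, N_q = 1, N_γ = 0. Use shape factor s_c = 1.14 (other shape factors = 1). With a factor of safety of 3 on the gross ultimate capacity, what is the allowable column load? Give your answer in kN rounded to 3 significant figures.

Effective surcharge at the founding depth q = γ·D_f = 20.4 × 2.4 = 48.96 kPa.
q_ult = c·N_c·s_c + q·N_q
     = 28 × 5.14 × 1.14 + 48.96 × 1
     = 164.07 + 48.96 = 213.03 kPa.
Gross allowable pressure q_all = 213.03 / 3 = 71.01 kPa.
Footing area = 21.45 m², so allowable column load = 71.01 × 21.45 = 1523.2 kN.

P_all ≈ 1520 kN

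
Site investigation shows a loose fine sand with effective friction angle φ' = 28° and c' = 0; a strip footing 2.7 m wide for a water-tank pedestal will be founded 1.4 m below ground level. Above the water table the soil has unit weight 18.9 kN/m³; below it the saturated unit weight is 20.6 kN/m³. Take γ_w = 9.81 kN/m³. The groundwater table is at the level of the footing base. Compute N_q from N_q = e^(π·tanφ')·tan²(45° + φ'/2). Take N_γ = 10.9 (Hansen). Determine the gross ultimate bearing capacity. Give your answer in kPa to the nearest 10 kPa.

tan28° = 0.5317, so N_q = e^(π×0.5317)·tan²(59°) = 5.314 × 2.77 = 14.72.
q = γ·D_f = 18.9 × 1.4 = 26.46 kPa.
For the ½γBN_γ term take γ' = 20.6 − 9.81 = 10.79 kN/m³ (soil below base is submerged).
q·N_q = 26.46 × 14.72 = 389.49 kPa
0.5·γ·B·N_γ = 0.5 × 10.79 × 2.7 × 10.9 = 158.77 kPa
q_ult = 389.49 + 158.77 = 548.26 kPa.

q_ult ≈ 550 kPa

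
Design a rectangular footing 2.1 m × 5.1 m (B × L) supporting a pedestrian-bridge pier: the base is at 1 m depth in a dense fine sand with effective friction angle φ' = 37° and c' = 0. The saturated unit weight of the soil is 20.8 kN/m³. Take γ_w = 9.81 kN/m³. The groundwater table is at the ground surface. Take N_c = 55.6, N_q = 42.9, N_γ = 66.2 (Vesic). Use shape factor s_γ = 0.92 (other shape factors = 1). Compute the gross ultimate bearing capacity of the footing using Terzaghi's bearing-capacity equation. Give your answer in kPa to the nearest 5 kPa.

q_ult ≈ 1175 kPa

With the water table at the surface the whole profile is submerged: γ' = 20.8 − 9.81 = 10.99 kN/m³, so q = γ'·D_f = 10.99 kPa; the same γ' applies in the ½γBN_γ term.
q_ult = q·N_q + 0.5·γ·B·N_γ·s_γ
     = 10.99 × 42.9 + 0.5 × 10.99 × 2.1 × 66.2 × 0.92
     = 471.47 + 702.8 = 1174.3 kPa.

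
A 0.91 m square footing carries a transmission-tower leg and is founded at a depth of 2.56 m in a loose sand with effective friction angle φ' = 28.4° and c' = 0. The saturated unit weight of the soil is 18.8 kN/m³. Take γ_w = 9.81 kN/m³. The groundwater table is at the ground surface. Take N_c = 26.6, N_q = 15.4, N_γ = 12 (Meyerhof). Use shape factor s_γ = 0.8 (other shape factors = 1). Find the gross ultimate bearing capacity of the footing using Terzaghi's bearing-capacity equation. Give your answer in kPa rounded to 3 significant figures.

q_ult ≈ 394 kPa

Water table at ground surface, so effective unit weight γ' = 18.8 − 9.81 = 8.99 kN/m³ is used throughout; overburden q = 8.99 × 2.56 = 23.014 kPa; the same γ' applies in the ½γBN_γ term.
Surcharge term q·N_q = 23.014 × 15.4 = 354.42 kPa; self-weight term 0.5·γ·B·N_γ·s_γ = 0.5 × 8.99 × 0.91 × 12 × 0.8 = 39.268 kPa.
q_ult = 354.42 + 39.268 = 393.69 kPa.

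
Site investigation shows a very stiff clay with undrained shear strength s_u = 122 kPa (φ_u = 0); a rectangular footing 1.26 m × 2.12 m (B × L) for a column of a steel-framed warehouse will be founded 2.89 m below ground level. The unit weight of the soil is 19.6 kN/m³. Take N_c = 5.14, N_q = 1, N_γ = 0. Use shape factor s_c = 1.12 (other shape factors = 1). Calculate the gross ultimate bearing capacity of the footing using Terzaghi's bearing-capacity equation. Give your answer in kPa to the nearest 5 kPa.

q = γ·D_f = 19.6 × 2.89 = 56.644 kPa.
c·N_c·s_c = 122 × 5.14 × 1.12 = 702.33 kPa
q·N_q = 56.644 × 1 = 56.644 kPa
q_ult = 702.33 + 56.644 = 758.97 kPa.

q_ult ≈ 760 kPa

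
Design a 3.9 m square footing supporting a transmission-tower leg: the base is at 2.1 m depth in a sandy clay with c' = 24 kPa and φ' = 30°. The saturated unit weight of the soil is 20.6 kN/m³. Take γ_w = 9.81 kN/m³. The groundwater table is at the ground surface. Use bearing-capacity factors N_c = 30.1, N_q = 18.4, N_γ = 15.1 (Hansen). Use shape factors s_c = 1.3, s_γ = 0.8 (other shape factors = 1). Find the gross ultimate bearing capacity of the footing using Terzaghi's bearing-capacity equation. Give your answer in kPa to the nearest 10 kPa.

q_ult ≈ 1610 kPa

With the water table at the surface the whole profile is submerged: γ' = 20.6 − 9.81 = 10.79 kN/m³, so q = γ'·D_f = 22.659 kPa; the same γ' applies in the ½γBN_γ term.
q_ult = c·N_c·s_c + q·N_q + 0.5·γ·B·N_γ·s_γ
     = 24 × 30.1 × 1.3 + 22.659 × 18.4 + 0.5 × 10.79 × 3.9 × 15.1 × 0.8
     = 939.12 + 416.93 + 254.17 = 1610.2 kPa.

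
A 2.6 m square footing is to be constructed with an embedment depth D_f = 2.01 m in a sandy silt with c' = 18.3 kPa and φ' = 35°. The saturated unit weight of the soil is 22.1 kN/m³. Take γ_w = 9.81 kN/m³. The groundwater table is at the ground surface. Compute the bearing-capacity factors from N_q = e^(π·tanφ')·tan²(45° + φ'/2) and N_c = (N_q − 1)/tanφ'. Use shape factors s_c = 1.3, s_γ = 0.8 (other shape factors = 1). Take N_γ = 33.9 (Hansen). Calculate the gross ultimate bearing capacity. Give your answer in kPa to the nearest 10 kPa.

tan35° = 0.7002, so N_q = e^(π×0.7002)·tan²(62.5°) = 9.023 × 3.69 = 33.3.
N_c = (33.3 − 1)/tan35° = 46.12.
With the water table at the surface the whole profile is submerged: γ' = 22.1 − 9.81 = 12.29 kN/m³, so q = γ'·D_f = 24.703 kPa; the same γ' applies in the ½γBN_γ term.
q_ult = c·N_c·s_c + q·N_q + 0.5·γ·B·N_γ·s_γ
     = 18.3 × 46.124 × 1.3 + 24.703 × 33.296 + 0.5 × 12.29 × 2.6 × 33.9 × 0.8
     = 1097.3 + 822.51 + 433.3 = 2353.1 kPa.

q_ult ≈ 2350 kPa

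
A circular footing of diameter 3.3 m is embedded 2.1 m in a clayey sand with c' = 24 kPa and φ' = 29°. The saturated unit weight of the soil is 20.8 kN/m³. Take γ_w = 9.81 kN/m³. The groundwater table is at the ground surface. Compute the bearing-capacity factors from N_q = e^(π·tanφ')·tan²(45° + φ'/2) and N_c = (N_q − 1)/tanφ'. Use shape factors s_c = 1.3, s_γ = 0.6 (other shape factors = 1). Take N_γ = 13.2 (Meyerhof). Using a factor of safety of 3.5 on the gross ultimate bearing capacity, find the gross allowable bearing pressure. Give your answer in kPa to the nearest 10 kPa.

N_q = e^(π·tan29°)·tan²(59.5°) = 16.44; N_c = (N_q − 1)/tanφ' = 27.86.
γ' = 20.8 − 9.81 = 10.99 kN/m³ (submerged throughout). q = 10.99 × 2.1 = 23.079 kPa; the same γ' applies in the ½γBN_γ term.
c·N_c·s_c = 24 × 27.86 × 1.3 = 869.25 kPa
q·N_q = 23.079 × 16.443 = 379.5 kPa
0.5·γ·B·N_γ·s_γ = 0.5 × 10.99 × 3.3 × 13.2 × 0.6 = 143.62 kPa
q_ult = 869.25 + 379.5 + 143.62 = 1392.4 kPa.
q_all = 1392.4 / 3.5 = 397.82 kPa.

q_all ≈ 400 kPa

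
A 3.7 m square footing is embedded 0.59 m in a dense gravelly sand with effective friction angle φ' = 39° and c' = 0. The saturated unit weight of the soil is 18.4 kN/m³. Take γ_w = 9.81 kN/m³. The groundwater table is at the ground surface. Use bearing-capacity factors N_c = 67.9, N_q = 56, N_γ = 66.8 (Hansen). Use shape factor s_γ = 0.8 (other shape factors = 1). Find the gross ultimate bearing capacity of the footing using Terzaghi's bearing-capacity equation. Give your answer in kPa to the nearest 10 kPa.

q_ult ≈ 1130 kPa

γ' = 18.4 − 9.81 = 8.59 kN/m³ (submerged throughout). q = 8.59 × 0.59 = 5.0681 kPa; the same γ' applies in the ½γBN_γ term.
q·N_q = 5.0681 × 56 = 283.81 kPa
0.5·γ·B·N_γ·s_γ = 0.5 × 8.59 × 3.7 × 66.8 × 0.8 = 849.24 kPa
q_ult = 283.81 + 849.24 = 1133.1 kPa.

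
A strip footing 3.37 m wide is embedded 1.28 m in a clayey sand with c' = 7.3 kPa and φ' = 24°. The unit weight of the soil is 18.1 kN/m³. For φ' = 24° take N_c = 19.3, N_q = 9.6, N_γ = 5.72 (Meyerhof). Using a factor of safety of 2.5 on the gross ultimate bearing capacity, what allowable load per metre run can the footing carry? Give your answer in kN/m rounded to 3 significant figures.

≈ 725 kN/m

Effective surcharge at the founding depth q = γ·D_f = 18.1 × 1.28 = 23.168 kPa.
q_ult = c·N_c + q·N_q + 0.5·γ·B·N_γ
     = 7.3 × 19.3 + 23.168 × 9.6 + 0.5 × 18.1 × 3.37 × 5.72
     = 140.89 + 222.41 + 174.45 = 537.75 kPa.
Gross allowable pressure q_all = 537.75 / 2.5 = 215.1 kPa.
Allowable wall load = q_all × B = 215.1 × 3.37 = 724.89 kN per metre run.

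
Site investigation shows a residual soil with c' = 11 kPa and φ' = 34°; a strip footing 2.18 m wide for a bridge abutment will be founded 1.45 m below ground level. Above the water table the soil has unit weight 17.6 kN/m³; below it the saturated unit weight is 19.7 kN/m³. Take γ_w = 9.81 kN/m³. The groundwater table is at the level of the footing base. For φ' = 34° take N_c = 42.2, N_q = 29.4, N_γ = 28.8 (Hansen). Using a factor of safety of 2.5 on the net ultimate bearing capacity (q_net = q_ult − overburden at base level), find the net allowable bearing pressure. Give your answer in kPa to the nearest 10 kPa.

Effective surcharge at the founding depth q = γ·D_f = 17.6 × 1.45 = 25.52 kPa.
The water table coincides with the base, so in the self-weight term γ → γ' = 9.89 kN/m³.
q_ult = c·N_c + q·N_q + 0.5·γ·B·N_γ
     = 11 × 42.2 + 25.52 × 29.4 + 0.5 × 9.89 × 2.18 × 28.8
     = 464.2 + 750.29 + 310.47 = 1525 kPa.
q_net = 1525 − 25.52 = 1499.4 kPa.
q_all(net) = 1499.4 / 2.5 = 599.77 kPa.

q_all(net) ≈ 600 kPa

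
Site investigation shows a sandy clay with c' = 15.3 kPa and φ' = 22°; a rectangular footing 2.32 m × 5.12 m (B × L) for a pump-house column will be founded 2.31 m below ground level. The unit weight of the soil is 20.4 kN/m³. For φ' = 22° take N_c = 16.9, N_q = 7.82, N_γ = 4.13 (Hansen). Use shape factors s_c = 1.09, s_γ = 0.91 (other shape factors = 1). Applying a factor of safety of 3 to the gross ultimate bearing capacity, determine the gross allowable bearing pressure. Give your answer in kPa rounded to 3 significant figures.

q_all ≈ 246 kPa

Overburden at base level: q = 20.4 × 2.31 = 47.124 kPa.
Cohesion term c·N_c·s_c = 15.3 × 16.9 × 1.09 = 281.84 kPa; surcharge term q·N_q = 47.124 × 7.82 = 368.51 kPa; self-weight term 0.5·γ·B·N_γ·s_γ = 0.5 × 20.4 × 2.32 × 4.13 × 0.91 = 88.936 kPa.
q_ult = 281.84 + 368.51 + 88.936 = 739.29 kPa.
q_all = q_ult / FS = 739.29 / 3 = 246.43 kPa.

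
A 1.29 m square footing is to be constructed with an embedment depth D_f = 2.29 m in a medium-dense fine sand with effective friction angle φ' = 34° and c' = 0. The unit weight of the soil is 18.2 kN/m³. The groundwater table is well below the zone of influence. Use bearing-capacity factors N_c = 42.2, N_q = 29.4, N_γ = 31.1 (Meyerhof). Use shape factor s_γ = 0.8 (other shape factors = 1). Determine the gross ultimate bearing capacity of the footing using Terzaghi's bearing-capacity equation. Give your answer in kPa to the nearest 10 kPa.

q = γ·D_f = 18.2 × 2.29 = 41.678 kPa.
q·N_q = 41.678 × 29.4 = 1225.3 kPa
0.5·γ·B·N_γ·s_γ = 0.5 × 18.2 × 1.29 × 31.1 × 0.8 = 292.07 kPa
q_ult = 1225.3 + 292.07 = 1517.4 kPa.

q_ult ≈ 1520 kPa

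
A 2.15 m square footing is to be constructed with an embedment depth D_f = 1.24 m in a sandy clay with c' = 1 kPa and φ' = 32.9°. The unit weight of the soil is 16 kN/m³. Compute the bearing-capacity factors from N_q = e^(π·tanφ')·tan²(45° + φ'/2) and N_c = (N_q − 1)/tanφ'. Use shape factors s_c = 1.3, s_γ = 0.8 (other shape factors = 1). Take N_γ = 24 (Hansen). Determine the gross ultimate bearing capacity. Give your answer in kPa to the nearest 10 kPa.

q_ult ≈ 890 kPa

tan32.9° = 0.6469, so N_q = e^(π×0.6469)·tan²(61.45°) = 7.632 × 3.378 = 25.78.
N_c = (25.78 − 1)/tan32.9° = 38.31.
Overburden at base level: q = 16 × 1.24 = 19.84 kPa.
Cohesion term c·N_c·s_c = 1 × 38.307 × 1.3 = 49.8 kPa; surcharge term q·N_q = 19.84 × 25.782 = 511.52 kPa; self-weight term 0.5·γ·B·N_γ·s_γ = 0.5 × 16 × 2.15 × 24 × 0.8 = 330.24 kPa.
q_ult = 49.8 + 511.52 + 330.24 = 891.56 kPa.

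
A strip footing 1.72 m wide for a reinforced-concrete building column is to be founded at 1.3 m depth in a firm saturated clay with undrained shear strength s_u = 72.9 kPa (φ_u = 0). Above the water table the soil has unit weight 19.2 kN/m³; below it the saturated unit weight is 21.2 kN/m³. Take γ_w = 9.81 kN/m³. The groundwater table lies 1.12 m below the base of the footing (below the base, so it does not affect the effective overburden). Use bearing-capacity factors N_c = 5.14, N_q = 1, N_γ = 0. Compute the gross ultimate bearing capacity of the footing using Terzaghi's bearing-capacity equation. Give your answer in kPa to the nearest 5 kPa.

q_ult ≈ 400 kPa

Overburden at base level: q = 19.2 × 1.3 = 24.96 kPa.
Cohesion term c·N_c = 72.9 × 5.14 = 374.71 kPa; surcharge term q·N_q = 24.96 × 1 = 24.96 kPa.
q_ult = 374.71 + 24.96 = 399.67 kPa.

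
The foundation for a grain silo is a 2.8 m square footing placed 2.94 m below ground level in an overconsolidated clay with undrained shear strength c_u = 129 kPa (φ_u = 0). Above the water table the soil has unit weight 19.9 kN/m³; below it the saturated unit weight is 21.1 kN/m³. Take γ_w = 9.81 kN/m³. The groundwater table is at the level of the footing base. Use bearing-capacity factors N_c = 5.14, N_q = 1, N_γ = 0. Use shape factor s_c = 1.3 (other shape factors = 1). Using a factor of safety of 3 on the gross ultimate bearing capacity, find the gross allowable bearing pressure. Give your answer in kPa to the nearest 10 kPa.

q_all ≈ 310 kPa

q = γ·D_f = 19.9 × 2.94 = 58.506 kPa.
c·N_c·s_c = 129 × 5.14 × 1.3 = 861.98 kPa
q·N_q = 58.506 × 1 = 58.506 kPa
q_ult = 861.98 + 58.506 = 920.48 kPa.
q_all = 920.48 / 3 = 306.83 kPa.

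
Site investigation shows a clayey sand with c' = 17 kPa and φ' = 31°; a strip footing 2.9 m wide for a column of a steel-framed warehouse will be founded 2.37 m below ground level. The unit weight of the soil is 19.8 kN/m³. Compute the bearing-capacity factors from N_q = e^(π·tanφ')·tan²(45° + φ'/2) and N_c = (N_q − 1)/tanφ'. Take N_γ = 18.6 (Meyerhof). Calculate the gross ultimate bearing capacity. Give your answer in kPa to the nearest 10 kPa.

tan31° = 0.6009, so N_q = e^(π×0.6009)·tan²(60.5°) = 6.604 × 3.124 = 20.63.
N_c = (20.63 − 1)/tan31° = 32.67.
Effective surcharge at the founding depth q = γ·D_f = 19.8 × 2.37 = 46.926 kPa.
q_ult = c·N_c + q·N_q + 0.5·γ·B·N_γ
     = 17 × 32.671 + 46.926 × 20.631 + 0.5 × 19.8 × 2.9 × 18.6
     = 555.41 + 968.12 + 534.01 = 2057.5 kPa.

q_ult ≈ 2060 kPa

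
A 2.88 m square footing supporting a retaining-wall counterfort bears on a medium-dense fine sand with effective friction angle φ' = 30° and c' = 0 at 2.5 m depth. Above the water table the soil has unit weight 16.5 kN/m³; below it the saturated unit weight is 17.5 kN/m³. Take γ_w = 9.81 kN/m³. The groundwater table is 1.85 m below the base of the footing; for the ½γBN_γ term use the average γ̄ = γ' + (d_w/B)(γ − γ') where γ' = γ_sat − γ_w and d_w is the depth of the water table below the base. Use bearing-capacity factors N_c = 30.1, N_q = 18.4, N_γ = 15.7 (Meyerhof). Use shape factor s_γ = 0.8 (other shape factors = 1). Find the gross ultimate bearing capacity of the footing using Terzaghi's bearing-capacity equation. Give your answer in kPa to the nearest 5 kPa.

Effective surcharge at the founding depth q = γ·D_f = 16.5 × 2.5 = 41.25 kPa.
With d_w = 1.85 m < B, γ̄ = 7.69 + (1.85/2.88) × (16.5 − 7.69) = 13.349 kN/m³.
q_ult = q·N_q + 0.5·γ·B·N_γ·s_γ
     = 41.25 × 18.4 + 0.5 × 13.349 × 2.88 × 15.7 × 0.8
     = 759 + 241.44 = 1000.4 kPa.

q_ult ≈ 1000 kPa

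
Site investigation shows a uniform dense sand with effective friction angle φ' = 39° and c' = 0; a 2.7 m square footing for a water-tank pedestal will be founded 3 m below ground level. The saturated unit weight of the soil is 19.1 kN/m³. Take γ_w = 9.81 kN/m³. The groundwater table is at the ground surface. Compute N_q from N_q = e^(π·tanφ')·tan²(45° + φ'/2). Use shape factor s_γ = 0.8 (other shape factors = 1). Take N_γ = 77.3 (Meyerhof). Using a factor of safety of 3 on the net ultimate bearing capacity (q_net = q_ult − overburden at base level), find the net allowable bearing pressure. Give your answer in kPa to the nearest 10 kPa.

q_all(net) ≈ 770 kPa

N_q = e^(π·tan39°)·tan²(64.5°) = 55.96.
With the water table at the surface the whole profile is submerged: γ' = 19.1 − 9.81 = 9.29 kN/m³, so q = γ'·D_f = 27.87 kPa; the same γ' applies in the ½γBN_γ term.
q_ult = q·N_q + 0.5·γ·B·N_γ·s_γ
     = 27.87 × 55.957 + 0.5 × 9.29 × 2.7 × 77.3 × 0.8
     = 1559.5 + 775.57 = 2335.1 kPa.
q_net = 2335.1 − 27.87 = 2307.2 kPa.
q_all(net) = 2307.2 / 3 = 769.08 kPa.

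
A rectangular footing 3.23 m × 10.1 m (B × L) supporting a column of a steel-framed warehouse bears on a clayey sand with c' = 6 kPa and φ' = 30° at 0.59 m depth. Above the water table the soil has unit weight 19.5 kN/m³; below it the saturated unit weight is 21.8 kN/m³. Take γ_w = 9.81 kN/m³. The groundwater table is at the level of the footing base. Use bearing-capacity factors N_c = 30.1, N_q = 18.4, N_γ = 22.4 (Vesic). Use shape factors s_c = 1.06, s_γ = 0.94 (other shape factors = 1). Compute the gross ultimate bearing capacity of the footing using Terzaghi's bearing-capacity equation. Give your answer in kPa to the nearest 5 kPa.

q = γ·D_f = 19.5 × 0.59 = 11.505 kPa.
For the ½γBN_γ term take γ' = 21.8 − 9.81 = 11.99 kN/m³ (soil below base is submerged).
c·N_c·s_c = 6 × 30.1 × 1.06 = 191.44 kPa
q·N_q = 11.505 × 18.4 = 211.69 kPa
0.5·γ·B·N_γ·s_γ = 0.5 × 11.99 × 3.23 × 22.4 × 0.94 = 407.73 kPa
q_ult = 191.44 + 211.69 + 407.73 = 810.85 kPa.

q_ult ≈ 810 kPa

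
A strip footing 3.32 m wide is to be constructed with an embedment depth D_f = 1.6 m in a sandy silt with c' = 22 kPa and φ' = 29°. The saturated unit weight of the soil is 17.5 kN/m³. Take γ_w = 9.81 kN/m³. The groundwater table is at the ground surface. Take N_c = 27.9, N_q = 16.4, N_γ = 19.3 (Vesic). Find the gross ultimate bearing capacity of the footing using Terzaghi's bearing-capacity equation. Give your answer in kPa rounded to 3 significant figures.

q_ult ≈ 1060 kPa

γ' = 17.5 − 9.81 = 7.69 kN/m³ (submerged throughout). q = 7.69 × 1.6 = 12.304 kPa; the same γ' applies in the ½γBN_γ term.
c·N_c = 22 × 27.9 = 613.8 kPa
q·N_q = 12.304 × 16.4 = 201.79 kPa
0.5·γ·B·N_γ = 0.5 × 7.69 × 3.32 × 19.3 = 246.37 kPa
q_ult = 613.8 + 201.79 + 246.37 = 1062 kPa.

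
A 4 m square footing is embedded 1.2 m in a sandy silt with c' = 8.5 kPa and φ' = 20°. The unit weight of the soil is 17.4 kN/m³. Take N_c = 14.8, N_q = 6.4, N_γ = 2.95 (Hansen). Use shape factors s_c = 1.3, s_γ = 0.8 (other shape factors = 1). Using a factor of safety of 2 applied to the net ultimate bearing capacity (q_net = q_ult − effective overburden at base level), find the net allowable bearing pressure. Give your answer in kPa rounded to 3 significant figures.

q_all(net) ≈ 179 kPa

q = γ·D_f = 17.4 × 1.2 = 20.88 kPa.
c·N_c·s_c = 8.5 × 14.8 × 1.3 = 163.54 kPa
q·N_q = 20.88 × 6.4 = 133.63 kPa
0.5·γ·B·N_γ·s_γ = 0.5 × 17.4 × 4 × 2.95 × 0.8 = 82.128 kPa
q_ult = 163.54 + 133.63 + 82.128 = 379.3 kPa.
Net ultimate: q_net = 379.3 − 20.88 = 358.42 kPa.
q_all(net) = 358.42 / 2 = 179.21 kPa.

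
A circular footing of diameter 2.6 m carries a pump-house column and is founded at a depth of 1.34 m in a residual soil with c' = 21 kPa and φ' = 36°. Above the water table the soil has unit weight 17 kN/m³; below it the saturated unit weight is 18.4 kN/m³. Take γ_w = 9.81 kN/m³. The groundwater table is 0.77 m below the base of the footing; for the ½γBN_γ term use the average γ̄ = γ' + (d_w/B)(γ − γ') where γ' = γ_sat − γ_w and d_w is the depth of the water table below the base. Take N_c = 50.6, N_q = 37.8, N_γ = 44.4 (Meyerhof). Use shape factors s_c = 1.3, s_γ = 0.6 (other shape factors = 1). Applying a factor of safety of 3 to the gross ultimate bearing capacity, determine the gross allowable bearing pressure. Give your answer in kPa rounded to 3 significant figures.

q_all ≈ 875 kPa

Overburden at base level: q = 17 × 1.34 = 22.78 kPa.
The water table is 0.77 m below the base (< B = 2.6 m), so the ½γBN_γ term uses γ̄ = γ' + (d_w/B)(γ − γ') = 8.59 + (0.77/2.6)(17 − 8.59) = 11.081 kN/m³.
Cohesion term c·N_c·s_c = 21 × 50.6 × 1.3 = 1381.4 kPa; surcharge term q·N_q = 22.78 × 37.8 = 861.08 kPa; self-weight term 0.5·γ·B·N_γ·s_γ = 0.5 × 11.081 × 2.6 × 44.4 × 0.6 = 383.75 kPa.
q_ult = 1381.4 + 861.08 + 383.75 = 2626.2 kPa.
q_all = q_ult / FS = 2626.2 / 3 = 875.4 kPa.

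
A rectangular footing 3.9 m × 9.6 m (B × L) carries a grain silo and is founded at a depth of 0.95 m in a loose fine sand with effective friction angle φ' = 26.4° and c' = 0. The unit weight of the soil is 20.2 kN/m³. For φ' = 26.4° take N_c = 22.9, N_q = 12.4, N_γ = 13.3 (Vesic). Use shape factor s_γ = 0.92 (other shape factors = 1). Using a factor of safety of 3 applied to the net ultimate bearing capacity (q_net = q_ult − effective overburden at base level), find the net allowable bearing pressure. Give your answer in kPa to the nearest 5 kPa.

q_all(net) ≈ 235 kPa

Effective surcharge at the founding depth q = γ·D_f = 20.2 × 0.95 = 19.19 kPa.
q_ult = q·N_q + 0.5·γ·B·N_γ·s_γ
     = 19.19 × 12.4 + 0.5 × 20.2 × 3.9 × 13.3 × 0.92
     = 237.96 + 481.98 = 719.93 kPa.
Net ultimate: q_net = 719.93 − 19.19 = 700.74 kPa.
q_all(net) = 700.74 / 3 = 233.58 kPa.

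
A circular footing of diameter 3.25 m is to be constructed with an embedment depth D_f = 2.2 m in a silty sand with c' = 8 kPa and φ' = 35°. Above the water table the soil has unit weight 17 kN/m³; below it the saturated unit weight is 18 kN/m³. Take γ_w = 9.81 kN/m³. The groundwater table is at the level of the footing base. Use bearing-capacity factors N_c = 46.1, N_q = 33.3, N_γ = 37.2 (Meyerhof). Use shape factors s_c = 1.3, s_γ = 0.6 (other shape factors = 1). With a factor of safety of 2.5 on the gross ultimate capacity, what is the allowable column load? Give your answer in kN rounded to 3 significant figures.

P_all ≈ 6710 kN

Effective surcharge at the founding depth q = γ·D_f = 17 × 2.2 = 37.4 kPa.
The water table coincides with the base, so in the self-weight term γ → γ' = 8.19 kN/m³.
q_ult = c·N_c·s_c + q·N_q + 0.5·γ·B·N_γ·s_γ
     = 8 × 46.1 × 1.3 + 37.4 × 33.3 + 0.5 × 8.19 × 3.25 × 37.2 × 0.6
     = 479.44 + 1245.4 + 297.05 = 2021.9 kPa.
Gross allowable pressure q_all = 2021.9 / 2.5 = 808.76 kPa.
Footing area = 8.2958 m², so allowable column load = 808.76 × 8.2958 = 6709.3 kN.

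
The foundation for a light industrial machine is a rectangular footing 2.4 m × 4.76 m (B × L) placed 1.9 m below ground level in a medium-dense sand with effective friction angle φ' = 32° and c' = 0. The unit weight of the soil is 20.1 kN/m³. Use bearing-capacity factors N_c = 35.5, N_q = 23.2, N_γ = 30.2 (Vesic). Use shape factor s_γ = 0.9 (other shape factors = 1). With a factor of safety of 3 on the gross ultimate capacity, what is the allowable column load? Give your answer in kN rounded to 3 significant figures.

P_all ≈ 5870 kN

Overburden at base level: q = 20.1 × 1.9 = 38.19 kPa.
Surcharge term q·N_q = 38.19 × 23.2 = 886.01 kPa; self-weight term 0.5·γ·B·N_γ·s_γ = 0.5 × 20.1 × 2.4 × 30.2 × 0.9 = 655.58 kPa.
q_ult = 886.01 + 655.58 = 1541.6 kPa.
Gross allowable pressure q_all = 1541.6 / 3 = 513.86 kPa.
Footing area = 11.424 m², so allowable column load = 513.86 × 11.424 = 5870.4 kN.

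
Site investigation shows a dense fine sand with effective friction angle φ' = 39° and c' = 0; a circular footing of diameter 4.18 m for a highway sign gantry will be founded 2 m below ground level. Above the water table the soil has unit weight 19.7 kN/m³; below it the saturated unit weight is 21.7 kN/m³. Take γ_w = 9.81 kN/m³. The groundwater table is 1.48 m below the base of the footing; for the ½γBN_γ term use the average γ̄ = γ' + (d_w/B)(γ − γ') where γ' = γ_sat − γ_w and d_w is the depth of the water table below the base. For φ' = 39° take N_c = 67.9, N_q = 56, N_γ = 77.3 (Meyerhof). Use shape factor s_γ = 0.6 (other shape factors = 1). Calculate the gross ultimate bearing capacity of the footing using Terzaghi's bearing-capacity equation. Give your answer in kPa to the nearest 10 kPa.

Overburden at base level: q = 19.7 × 2 = 39.4 kPa.
The water table is 1.48 m below the base (< B = 4.18 m), so the ½γBN_γ term uses γ̄ = γ' + (d_w/B)(γ − γ') = 11.89 + (1.48/4.18)(19.7 − 11.89) = 14.655 kN/m³.
Surcharge term q·N_q = 39.4 × 56 = 2206.4 kPa; self-weight term 0.5·γ·B·N_γ·s_γ = 0.5 × 14.655 × 4.18 × 77.3 × 0.6 = 1420.6 kPa.
q_ult = 2206.4 + 1420.6 = 3627 kPa.

q_ult ≈ 3630 kPa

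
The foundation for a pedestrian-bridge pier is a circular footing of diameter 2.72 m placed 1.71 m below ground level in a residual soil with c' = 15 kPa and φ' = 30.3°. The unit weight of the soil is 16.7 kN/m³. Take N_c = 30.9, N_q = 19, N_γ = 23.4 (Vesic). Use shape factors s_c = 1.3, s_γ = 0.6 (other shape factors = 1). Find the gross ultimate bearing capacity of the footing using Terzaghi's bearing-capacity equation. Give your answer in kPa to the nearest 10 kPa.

Overburden at base level: q = 16.7 × 1.71 = 28.557 kPa.
Cohesion term c·N_c·s_c = 15 × 30.9 × 1.3 = 602.55 kPa; surcharge term q·N_q = 28.557 × 19 = 542.58 kPa; self-weight term 0.5·γ·B·N_γ·s_γ = 0.5 × 16.7 × 2.72 × 23.4 × 0.6 = 318.88 kPa.
q_ult = 602.55 + 542.58 + 318.88 = 1464 kPa.

q_ult ≈ 1460 kPa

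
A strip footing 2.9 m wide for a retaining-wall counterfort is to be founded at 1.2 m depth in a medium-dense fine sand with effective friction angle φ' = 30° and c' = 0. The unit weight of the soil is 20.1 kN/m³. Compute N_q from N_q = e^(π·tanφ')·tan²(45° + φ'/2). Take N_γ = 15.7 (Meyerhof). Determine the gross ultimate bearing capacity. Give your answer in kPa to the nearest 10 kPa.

q_ult ≈ 900 kPa

tan30° = 0.5774, so N_q = e^(π×0.5774)·tan²(60°) = 6.134 × 3.0 = 18.4.
Overburden at base level: q = 20.1 × 1.2 = 24.12 kPa.
Surcharge term q·N_q = 24.12 × 18.401 = 443.84 kPa; self-weight term 0.5·γ·B·N_γ = 0.5 × 20.1 × 2.9 × 15.7 = 457.58 kPa.
q_ult = 443.84 + 457.58 = 901.41 kPa.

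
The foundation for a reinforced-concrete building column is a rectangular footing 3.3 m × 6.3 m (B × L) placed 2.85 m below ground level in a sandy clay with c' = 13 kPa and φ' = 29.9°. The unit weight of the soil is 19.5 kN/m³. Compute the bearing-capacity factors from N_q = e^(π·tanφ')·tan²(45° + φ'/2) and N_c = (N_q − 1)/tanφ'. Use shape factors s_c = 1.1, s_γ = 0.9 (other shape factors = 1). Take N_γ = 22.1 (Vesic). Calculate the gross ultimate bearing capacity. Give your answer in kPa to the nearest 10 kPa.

q_ult ≈ 2080 kPa

tan29.9° = 0.575, so N_q = e^(π×0.575)·tan²(59.95°) = 6.089 × 2.988 = 18.19.
N_c = (18.19 − 1)/tan29.9° = 29.9.
q = γ·D_f = 19.5 × 2.85 = 55.575 kPa.
c·N_c·s_c = 13 × 29.901 × 1.1 = 427.58 kPa
q·N_q = 55.575 × 18.194 = 1011.1 kPa
0.5·γ·B·N_γ·s_γ = 0.5 × 19.5 × 3.3 × 22.1 × 0.9 = 639.96 kPa
q_ult = 427.58 + 1011.1 + 639.96 = 2078.7 kPa.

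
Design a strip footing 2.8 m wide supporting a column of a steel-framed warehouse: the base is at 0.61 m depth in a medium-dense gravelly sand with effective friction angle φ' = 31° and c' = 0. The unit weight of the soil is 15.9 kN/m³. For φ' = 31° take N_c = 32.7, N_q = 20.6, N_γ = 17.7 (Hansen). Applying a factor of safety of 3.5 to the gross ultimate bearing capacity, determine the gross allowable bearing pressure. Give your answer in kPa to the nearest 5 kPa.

q_all ≈ 170 kPa

Overburden at base level: q = 15.9 × 0.61 = 9.699 kPa.
Surcharge term q·N_q = 9.699 × 20.6 = 199.8 kPa; self-weight term 0.5·γ·B·N_γ = 0.5 × 15.9 × 2.8 × 17.7 = 394 kPa.
q_ult = 199.8 + 394 = 593.8 kPa.
q_all = q_ult / FS = 593.8 / 3.5 = 169.66 kPa.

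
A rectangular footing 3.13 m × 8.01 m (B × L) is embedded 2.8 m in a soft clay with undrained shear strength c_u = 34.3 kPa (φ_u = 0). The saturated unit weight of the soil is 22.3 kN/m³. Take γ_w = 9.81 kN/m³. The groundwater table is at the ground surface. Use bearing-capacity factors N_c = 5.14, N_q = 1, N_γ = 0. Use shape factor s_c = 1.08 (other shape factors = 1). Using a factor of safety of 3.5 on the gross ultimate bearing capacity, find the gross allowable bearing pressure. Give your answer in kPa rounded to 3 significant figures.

γ' = 22.3 − 9.81 = 12.49 kN/m³ (submerged throughout). q = 12.49 × 2.8 = 34.972 kPa.
c·N_c·s_c = 34.3 × 5.14 × 1.08 = 190.41 kPa
q·N_q = 34.972 × 1 = 34.972 kPa
q_ult = 190.41 + 34.972 = 225.38 kPa.
q_all = 225.38 / 3.5 = 64.394 kPa.

q_all ≈ 64.4 kPa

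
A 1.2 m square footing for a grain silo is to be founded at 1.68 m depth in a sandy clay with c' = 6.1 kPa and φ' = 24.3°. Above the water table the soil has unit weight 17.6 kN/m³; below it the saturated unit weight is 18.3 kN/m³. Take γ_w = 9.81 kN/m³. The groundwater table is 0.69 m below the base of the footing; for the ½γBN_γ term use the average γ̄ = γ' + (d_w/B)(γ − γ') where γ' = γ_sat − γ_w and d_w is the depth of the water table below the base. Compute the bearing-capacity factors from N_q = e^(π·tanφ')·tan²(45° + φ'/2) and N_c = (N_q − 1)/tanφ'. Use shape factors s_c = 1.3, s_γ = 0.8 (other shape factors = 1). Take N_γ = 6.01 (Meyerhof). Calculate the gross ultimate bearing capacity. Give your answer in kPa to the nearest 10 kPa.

tan24.3° = 0.4515, so N_q = e^(π×0.4515)·tan²(57.15°) = 4.131 × 2.399 = 9.91.
N_c = (9.91 − 1)/tan24.3° = 19.73.
Overburden at base level: q = 17.6 × 1.68 = 29.568 kPa.
The water table is 0.69 m below the base (< B = 1.2 m), so the ½γBN_γ term uses γ̄ = γ' + (d_w/B)(γ − γ') = 8.49 + (0.69/1.2)(17.6 − 8.49) = 13.728 kN/m³.
Cohesion term c·N_c·s_c = 6.1 × 19.729 × 1.3 = 156.45 kPa; surcharge term q·N_q = 29.568 × 9.9081 = 292.96 kPa; self-weight term 0.5·γ·B·N_γ·s_γ = 0.5 × 13.728 × 1.2 × 6.01 × 0.8 = 39.603 kPa.
q_ult = 156.45 + 292.96 + 39.603 = 489.02 kPa.

q_ult ≈ 490 kPa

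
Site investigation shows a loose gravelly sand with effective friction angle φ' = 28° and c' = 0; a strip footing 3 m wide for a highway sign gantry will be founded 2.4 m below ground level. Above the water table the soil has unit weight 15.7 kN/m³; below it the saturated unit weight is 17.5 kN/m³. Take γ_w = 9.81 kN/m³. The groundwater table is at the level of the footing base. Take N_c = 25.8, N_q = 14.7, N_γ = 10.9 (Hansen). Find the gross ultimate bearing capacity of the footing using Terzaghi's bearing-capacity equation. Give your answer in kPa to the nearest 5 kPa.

Overburden at base level: q = 15.7 × 2.4 = 37.68 kPa.
Below the base the soil is submerged, so the ½γBN_γ term uses γ' = 17.5 − 9.81 = 7.69 kN/m³.
Surcharge term q·N_q = 37.68 × 14.7 = 553.9 kPa; self-weight term 0.5·γ·B·N_γ = 0.5 × 7.69 × 3 × 10.9 = 125.73 kPa.
q_ult = 553.9 + 125.73 = 679.63 kPa.

q_ult ≈ 680 kPa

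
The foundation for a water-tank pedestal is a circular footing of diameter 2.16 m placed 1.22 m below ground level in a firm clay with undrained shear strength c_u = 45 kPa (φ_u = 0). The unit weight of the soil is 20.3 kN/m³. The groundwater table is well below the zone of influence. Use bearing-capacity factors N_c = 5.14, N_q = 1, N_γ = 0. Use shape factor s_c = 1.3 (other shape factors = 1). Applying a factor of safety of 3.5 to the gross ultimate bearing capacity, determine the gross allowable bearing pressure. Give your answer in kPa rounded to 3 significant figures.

q_all ≈ 93 kPa

Effective surcharge at the founding depth q = γ·D_f = 20.3 × 1.22 = 24.766 kPa.
q_ult = c·N_c·s_c + q·N_q
     = 45 × 5.14 × 1.3 + 24.766 × 1
     = 300.69 + 24.766 = 325.46 kPa.
q_all = q_ult / FS = 325.46 / 3.5 = 92.987 kPa.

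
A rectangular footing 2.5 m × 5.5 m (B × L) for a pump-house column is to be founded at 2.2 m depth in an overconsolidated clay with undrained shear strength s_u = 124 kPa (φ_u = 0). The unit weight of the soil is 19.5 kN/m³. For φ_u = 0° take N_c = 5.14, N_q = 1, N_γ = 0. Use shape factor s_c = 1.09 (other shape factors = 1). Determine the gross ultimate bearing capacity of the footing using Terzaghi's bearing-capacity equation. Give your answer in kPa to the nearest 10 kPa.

Overburden at base level: q = 19.5 × 2.2 = 42.9 kPa.
Cohesion term c·N_c·s_c = 124 × 5.14 × 1.09 = 694.72 kPa; surcharge term q·N_q = 42.9 × 1 = 42.9 kPa.
q_ult = 694.72 + 42.9 = 737.62 kPa.

q_ult ≈ 740 kPa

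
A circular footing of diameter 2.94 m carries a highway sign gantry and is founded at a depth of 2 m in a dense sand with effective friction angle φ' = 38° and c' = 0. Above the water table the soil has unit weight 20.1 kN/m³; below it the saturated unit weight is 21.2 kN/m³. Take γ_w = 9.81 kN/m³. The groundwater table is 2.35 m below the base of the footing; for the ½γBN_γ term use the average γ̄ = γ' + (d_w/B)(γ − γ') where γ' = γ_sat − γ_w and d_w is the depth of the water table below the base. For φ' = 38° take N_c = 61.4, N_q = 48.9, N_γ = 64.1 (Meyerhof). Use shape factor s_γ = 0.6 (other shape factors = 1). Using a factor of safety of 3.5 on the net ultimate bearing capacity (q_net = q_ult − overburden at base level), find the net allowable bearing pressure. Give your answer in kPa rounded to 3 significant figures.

q_all(net) ≈ 847 kPa

q = γ·D_f = 20.1 × 2 = 40.2 kPa.
γ' = 11.39 kN/m³; averaging over the depth B below the base, γ̄ = γ' + (d_w/B)(γ − γ') = 18.352 kN/m³.
q·N_q = 40.2 × 48.9 = 1965.8 kPa
0.5·γ·B·N_γ·s_γ = 0.5 × 18.352 × 2.94 × 64.1 × 0.6 = 1037.6 kPa
q_ult = 1965.8 + 1037.6 = 3003.3 kPa.
q_net = 3003.3 − 40.2 = 2963.1 kPa.
q_all(net) = 2963.1 / 3.5 = 846.61 kPa.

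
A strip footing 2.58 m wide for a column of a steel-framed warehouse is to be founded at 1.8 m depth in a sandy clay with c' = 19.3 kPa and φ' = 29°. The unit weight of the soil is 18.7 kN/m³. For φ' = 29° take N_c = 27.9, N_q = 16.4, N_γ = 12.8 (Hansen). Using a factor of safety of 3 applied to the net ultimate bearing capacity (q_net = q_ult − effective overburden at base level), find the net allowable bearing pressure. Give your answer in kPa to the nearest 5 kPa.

Effective surcharge at the founding depth q = γ·D_f = 18.7 × 1.8 = 33.66 kPa.
q_ult = c·N_c + q·N_q + 0.5·γ·B·N_γ
     = 19.3 × 27.9 + 33.66 × 16.4 + 0.5 × 18.7 × 2.58 × 12.8
     = 538.47 + 552.02 + 308.77 = 1399.3 kPa.
Net ultimate: q_net = 1399.3 − 33.66 = 1365.6 kPa.
q_all(net) = 1365.6 / 3 = 455.2 kPa.

q_all(net) ≈ 455 kPa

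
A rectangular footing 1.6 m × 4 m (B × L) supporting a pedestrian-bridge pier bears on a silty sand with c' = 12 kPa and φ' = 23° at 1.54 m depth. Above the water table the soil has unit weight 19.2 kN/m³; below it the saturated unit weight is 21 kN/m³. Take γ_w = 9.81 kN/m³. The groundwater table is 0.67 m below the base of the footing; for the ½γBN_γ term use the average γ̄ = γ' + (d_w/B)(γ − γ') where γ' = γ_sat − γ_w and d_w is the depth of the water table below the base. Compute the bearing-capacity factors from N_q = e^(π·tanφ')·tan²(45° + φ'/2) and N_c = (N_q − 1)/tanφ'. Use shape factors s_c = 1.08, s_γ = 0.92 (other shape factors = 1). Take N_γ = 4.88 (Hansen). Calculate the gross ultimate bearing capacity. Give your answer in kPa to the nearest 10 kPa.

q_ult ≈ 540 kPa

tan23° = 0.4245, so N_q = e^(π×0.4245)·tan²(56.5°) = 3.794 × 2.283 = 8.66.
N_c = (8.66 − 1)/tan23° = 18.05.
q = γ·D_f = 19.2 × 1.54 = 29.568 kPa.
γ' = 11.19 kN/m³; averaging over the depth B below the base, γ̄ = γ' + (d_w/B)(γ − γ') = 14.544 kN/m³.
c·N_c·s_c = 12 × 18.049 × 1.08 = 233.91 kPa
q·N_q = 29.568 × 8.6612 = 256.09 kPa
0.5·γ·B·N_γ·s_γ = 0.5 × 14.544 × 1.6 × 4.88 × 0.92 = 52.238 kPa
q_ult = 233.91 + 256.09 + 52.238 = 542.24 kPa.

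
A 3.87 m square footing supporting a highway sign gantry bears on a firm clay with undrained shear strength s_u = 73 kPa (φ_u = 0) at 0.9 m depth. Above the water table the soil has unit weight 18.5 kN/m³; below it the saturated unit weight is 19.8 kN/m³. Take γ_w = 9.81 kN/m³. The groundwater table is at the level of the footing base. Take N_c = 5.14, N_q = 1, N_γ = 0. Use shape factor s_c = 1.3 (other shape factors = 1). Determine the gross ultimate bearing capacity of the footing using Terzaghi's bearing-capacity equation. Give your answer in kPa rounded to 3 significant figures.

q_ult ≈ 504 kPa

Overburden at base level: q = 18.5 × 0.9 = 16.65 kPa.
Cohesion term c·N_c·s_c = 73 × 5.14 × 1.3 = 487.79 kPa; surcharge term q·N_q = 16.65 × 1 = 16.65 kPa.
q_ult = 487.79 + 16.65 = 504.44 kPa.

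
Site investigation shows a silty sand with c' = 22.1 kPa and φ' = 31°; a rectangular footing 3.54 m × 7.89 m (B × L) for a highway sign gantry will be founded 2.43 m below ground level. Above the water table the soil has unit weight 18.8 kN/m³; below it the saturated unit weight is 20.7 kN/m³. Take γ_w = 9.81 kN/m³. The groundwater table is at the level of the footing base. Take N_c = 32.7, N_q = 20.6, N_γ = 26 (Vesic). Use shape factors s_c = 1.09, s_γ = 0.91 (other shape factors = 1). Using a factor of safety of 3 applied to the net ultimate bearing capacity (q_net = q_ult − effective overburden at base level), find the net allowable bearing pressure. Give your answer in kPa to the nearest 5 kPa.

q = γ·D_f = 18.8 × 2.43 = 45.684 kPa.
For the ½γBN_γ term take γ' = 20.7 − 9.81 = 10.89 kN/m³ (soil below base is submerged).
c·N_c·s_c = 22.1 × 32.7 × 1.09 = 787.71 kPa
q·N_q = 45.684 × 20.6 = 941.09 kPa
0.5·γ·B·N_γ·s_γ = 0.5 × 10.89 × 3.54 × 26 × 0.91 = 456.05 kPa
q_ult = 787.71 + 941.09 + 456.05 = 2184.9 kPa.
Net ultimate: q_net = 2184.9 − 45.684 = 2139.2 kPa.
q_all(net) = 2139.2 / 3 = 713.06 kPa.

q_all(net) ≈ 715 kPa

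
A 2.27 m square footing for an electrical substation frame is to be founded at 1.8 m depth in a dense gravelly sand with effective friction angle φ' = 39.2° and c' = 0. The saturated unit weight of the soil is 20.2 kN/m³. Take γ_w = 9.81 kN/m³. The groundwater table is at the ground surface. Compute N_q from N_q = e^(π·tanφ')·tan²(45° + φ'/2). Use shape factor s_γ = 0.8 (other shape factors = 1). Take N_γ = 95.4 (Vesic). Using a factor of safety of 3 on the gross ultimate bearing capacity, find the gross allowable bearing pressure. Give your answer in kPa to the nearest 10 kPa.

q_all ≈ 660 kPa

N_q = e^(π·tan39.2°)·tan²(64.6°) = 57.5.
Water table at ground surface, so effective unit weight γ' = 20.2 − 9.81 = 10.39 kN/m³ is used throughout; overburden q = 10.39 × 1.8 = 18.702 kPa; the same γ' applies in the ½γBN_γ term.
Surcharge term q·N_q = 18.702 × 57.501 = 1075.4 kPa; self-weight term 0.5·γ·B·N_γ·s_γ = 0.5 × 10.39 × 2.27 × 95.4 × 0.8 = 900.02 kPa.
q_ult = 1075.4 + 900.02 = 1975.4 kPa.
q_all = 1975.4 / 3 = 658.46 kPa.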